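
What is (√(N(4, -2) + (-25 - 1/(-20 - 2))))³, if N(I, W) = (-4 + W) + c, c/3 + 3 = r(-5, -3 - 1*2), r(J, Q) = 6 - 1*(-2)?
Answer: -1053*I*√858/484 ≈ -63.727*I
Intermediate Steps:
r(J, Q) = 8 (r(J, Q) = 6 + 2 = 8)
c = 15 (c = -9 + 3*8 = -9 + 24 = 15)
N(I, W) = 11 + W (N(I, W) = (-4 + W) + 15 = 11 + W)
(√(N(4, -2) + (-25 - 1/(-20 - 2))))³ = (√((11 - 2) + (-25 - 1/(-20 - 2))))³ = (√(9 + (-25 - 1/(-22))))³ = (√(9 + (-25 - 1*(-1/22))))³ = (√(9 + (-25 + 1/22)))³ = (√(9 - 549/22))³ = (√(-351/22))³ = (3*I*√858/22)³ = -1053*I*√858/484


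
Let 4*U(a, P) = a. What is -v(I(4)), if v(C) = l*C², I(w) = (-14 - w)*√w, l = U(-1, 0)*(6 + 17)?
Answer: 7452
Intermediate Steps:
U(a, P) = a/4
l = -23/4 (l = ((¼)*(-1))*(6 + 17) = -¼*23 = -23/4 ≈ -5.7500)
I(w) = √w*(-14 - w)
v(C) = -23*C²/4
-v(I(4)) = -(-23)*(√4*(-14 - 1*4))²/4 = -(-23)*(2*(-14 - 4))²/4 = -(-23)*(2*(-18))²/4 = -(-23)*(-36)²/4 = -(-23)*1296/4 = -1*(-7452) = 7452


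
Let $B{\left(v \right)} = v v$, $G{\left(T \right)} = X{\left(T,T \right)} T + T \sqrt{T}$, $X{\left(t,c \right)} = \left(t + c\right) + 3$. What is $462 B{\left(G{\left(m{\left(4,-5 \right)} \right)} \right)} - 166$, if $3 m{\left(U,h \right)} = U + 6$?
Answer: $\frac{13408918}{27} + \frac{893200 \sqrt{30}}{27} \approx 6.7782 \cdot 10^{5}$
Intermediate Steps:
$X{\left(t,c \right)} = 3 + c + t$ ($X{\left(t,c \right)} = \left(c + t\right) + 3 = 3 + c + t$)
$m{\left(U,h \right)} = 2 + \frac{U}{3}$ ($m{\left(U,h \right)} = \frac{U + 6}{3} = \frac{6 + U}{3} = 2 + \frac{U}{3}$)
$G{\left(T \right)} = T^{\frac{3}{2}} + T \left(3 + 2 T\right)$ ($G{\left(T \right)} = \left(3 + T + T\right) T + T \sqrt{T} = \left(3 + 2 T\right) T + T^{\frac{3}{2}} = T \left(3 + 2 T\right) + T^{\frac{3}{2}} = T^{\frac{3}{2}} + T \left(3 + 2 T\right)$)
$B{\left(v \right)} = v^{2}$
$462 B{\left(G{\left(m{\left(4,-5 \right)} \right)} \right)} - 166 = 462 \left(\left(2 + \frac{1}{3} \cdot 4\right)^{\frac{3}{2}} + \left(2 + \frac{1}{3} \cdot 4\right) \left(3 + 2 \left(2 + \frac{1}{3} \cdot 4\right)\right)\right)^{2} - 166 = 462 \left(\left(2 + \frac{4}{3}\right)^{\frac{3}{2}} + \left(2 + \frac{4}{3}\right) \left(3 + 2 \left(2 + \frac{4}{3}\right)\right)\right)^{2} - 166 = 462 \left(\left(\frac{10}{3}\right)^{\frac{3}{2}} + \frac{10 \left(3 + 2 \cdot \frac{10}{3}\right)}{3}\right)^{2} - 166 = 462 \left(\frac{10 \sqrt{30}}{9} + \frac{10 \left(3 + \frac{20}{3}\right)}{3}\right)^{2} - 166 = 462 \left(\frac{10 \sqrt{30}}{9} + \frac{10}{3} \cdot \frac{29}{3}\right)^{2} - 166 = 462 \left(\frac{10 \sqrt{30}}{9} + \frac{290}{9}\right)^{2} - 166 = 462 \left(\frac{290}{9} + \frac{10 \sqrt{30}}{9}\right)^{2} - 166 = -166 + 462 \left(\frac{290}{9} + \frac{10 \sqrt{30}}{9}\right)^{2}$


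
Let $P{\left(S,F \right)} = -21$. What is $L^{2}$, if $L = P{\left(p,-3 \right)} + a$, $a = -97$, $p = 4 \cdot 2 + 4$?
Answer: $13924$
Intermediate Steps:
$p = 12$ ($p = 8 + 4 = 12$)
$L = -118$ ($L = -21 - 97 = -118$)
$L^{2} = \left(-118\right)^{2} = 13924$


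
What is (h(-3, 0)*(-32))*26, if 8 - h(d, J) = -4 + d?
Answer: -12480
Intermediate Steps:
h(d, J) = 12 - d (h(d, J) = 8 - (-4 + d) = 8 + (4 - d) = 12 - d)
(h(-3, 0)*(-32))*26 = ((12 - 1*(-3))*(-32))*26 = ((12 + 3)*(-32))*26 = (15*(-32))*26 = -480*26 = -12480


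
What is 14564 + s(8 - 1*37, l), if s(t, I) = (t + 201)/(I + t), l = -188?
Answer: 3160216/217 ≈ 14563.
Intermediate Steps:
s(t, I) = (201 + t)/(I + t)
14564 + s(8 - 1*37, l) = 14564 + (201 + (8 - 1*37))/(-188 + (8 - 1*37)) = 14564 + (201 + (8 - 37))/(-188 + (8 - 37)) = 14564 + (201 - 29)/(-188 - 29) = 14564 + 172/(-217) = 14564 - 1/217*172 = 14564 - 172/217 = 3160216/217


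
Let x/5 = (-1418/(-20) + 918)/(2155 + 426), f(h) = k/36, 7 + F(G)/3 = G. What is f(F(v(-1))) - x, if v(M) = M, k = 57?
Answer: -355/1068 ≈ -0.33240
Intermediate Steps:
F(G) = -21 + 3*G
f(h) = 19/12 (f(h) = 57/36 = 57*(1/36) = 19/12)
x = 341/178 (x = 5*((-1418/(-20) + 918)/(2155 + 426)) = 5*((-1418*(-1/20) + 918)/2581) = 5*((709/10 + 918)*(1/2581)) = 5*((9889/10)*(1/2581)) = 5*(341/890) = 341/178 ≈ 1.9157)
f(F(v(-1))) - x = 19/12 - 1*341/178 = 19/12 - 341/178 = -355/1068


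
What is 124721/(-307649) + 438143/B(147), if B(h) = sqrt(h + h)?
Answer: -124721/307649 + 438143*sqrt(6)/42 ≈ 25553.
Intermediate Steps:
B(h) = sqrt(2)*sqrt(h) (B(h) = sqrt(2*h) = sqrt(2)*sqrt(h))
124721/(-307649) + 438143/B(147) = 124721/(-307649) + 438143/((sqrt(2)*sqrt(147))) = 124721*(-1/307649) + 438143/((sqrt(2)*(7*sqrt(3)))) = -124721/307649 + 438143/((7*sqrt(6))) = -124721/307649 + 438143*(sqrt(6)/42) = -124721/307649 + 438143*sqrt(6)/42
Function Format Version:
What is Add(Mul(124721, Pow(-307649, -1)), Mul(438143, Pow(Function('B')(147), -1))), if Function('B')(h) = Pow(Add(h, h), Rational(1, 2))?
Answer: Add(Rational(-124721, 307649), Mul(Rational(438143, 42), Pow(6, Rational(1, 2)))) ≈ 25553.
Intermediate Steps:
Function('B')(h) = Mul(Pow(2, Rational(1, 2)), Pow(h, Rational(1, 2))) (Function('B')(h) = Pow(Mul(2, h), Rational(1, 2)) = Mul(Pow(2, Rational(1, 2)), Pow(h, Rational(1, 2))))
Add(Mul(124721, Pow(-307649, -1)), Mul(438143, Pow(Function('B')(147), -1))) = Add(Mul(124721, Pow(-307649, -1)), Mul(438143, Pow(Mul(Pow(2, Rational(1, 2)), Pow(147, Rational(1, 2))), -1))) = Add(Mul(124721, Rational(-1, 307649)), Mul(438143, Pow(Mul(Pow(2, Rational(1, 2)), Mul(7, Pow(3, Rational(1, 2)))), -1))) = Add(Rational(-124721, 307649), Mul(438143, Pow(Mul(7, Pow(6, Rational(1, 2))), -1))) = Add(Rational(-124721, 307649), Mul(438143, Mul(Rational(1, 42), Pow(6, Rational(1, 2))))) = Add(Rational(-124721, 307649), Mul(Rational(438143, 42), Pow(6, Rational(1, 2))))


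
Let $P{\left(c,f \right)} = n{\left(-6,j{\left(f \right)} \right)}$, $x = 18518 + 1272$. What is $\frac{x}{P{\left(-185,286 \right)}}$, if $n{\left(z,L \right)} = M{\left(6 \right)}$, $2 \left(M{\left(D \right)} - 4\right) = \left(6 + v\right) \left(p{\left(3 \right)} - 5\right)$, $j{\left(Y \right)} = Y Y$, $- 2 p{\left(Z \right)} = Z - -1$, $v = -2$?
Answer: $-1979$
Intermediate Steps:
$p{\left(Z \right)} = - \frac{1}{2} - \frac{Z}{2}$ ($p{\left(Z \right)} = - \frac{Z - -1}{2} = - \frac{Z + 1}{2} = - \frac{1 + Z}{2} = - \frac{1}{2} - \frac{Z}{2}$)
$j{\left(Y \right)} = Y^{2}$
$M{\left(D \right)} = -10$ ($M{\left(D \right)} = 4 + \frac{\left(6 - 2\right) \left(\left(- \frac{1}{2} - \frac{3}{2}\right) - 5\right)}{2} = 4 + \frac{4 \left(\left(- \frac{1}{2} - \frac{3}{2}\right) - 5\right)}{2} = 4 + \frac{4 \left(-2 - 5\right)}{2} = 4 + \frac{4 \left(-7\right)}{2} = 4 + \frac{1}{2} \left(-28\right) = 4 - 14 = -10$)
$n{\left(z,L \right)} = -10$
$x = 19790$
$P{\left(c,f \right)} = -10$
$\frac{x}{P{\left(-185,286 \right)}} = \frac{19790}{-10} = 19790 \left(- \frac{1}{10}\right) = -1979$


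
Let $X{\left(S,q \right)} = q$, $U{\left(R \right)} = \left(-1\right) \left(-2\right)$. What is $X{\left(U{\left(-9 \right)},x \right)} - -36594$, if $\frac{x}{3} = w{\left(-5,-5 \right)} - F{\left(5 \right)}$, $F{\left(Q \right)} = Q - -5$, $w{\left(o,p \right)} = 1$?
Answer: $36567$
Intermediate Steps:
$U{\left(R \right)} = 2$
$F{\left(Q \right)} = 5 + Q$ ($F{\left(Q \right)} = Q + 5 = 5 + Q$)
$x = -27$ ($x = 3 \left(1 - \left(5 + 5\right)\right) = 3 \left(1 - 10\right) = 3 \left(-9\right) = -27$)
$X{\left(U{\left(-9 \right)},x \right)} - -36594 = -27 - -36594 = -27 + 36594 = 36567$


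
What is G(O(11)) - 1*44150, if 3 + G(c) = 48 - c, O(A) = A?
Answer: -44116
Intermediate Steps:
G(c) = 45 - c (G(c) = -3 + (48 - c) = 45 - c)
G(O(11)) - 1*44150 = (45 - 1*11) - 1*44150 = (45 - 11) - 44150 = 34 - 44150 = -44116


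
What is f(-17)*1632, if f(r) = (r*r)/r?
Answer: -27744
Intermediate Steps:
f(r) = r (f(r) = r²/r = r)
f(-17)*1632 = -17*1632 = -27744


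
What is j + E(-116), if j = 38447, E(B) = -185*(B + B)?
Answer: 81367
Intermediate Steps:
E(B) = -370*B
j + E(-116) = 38447 - 370*(-116) = 38447 + 42920 = 81367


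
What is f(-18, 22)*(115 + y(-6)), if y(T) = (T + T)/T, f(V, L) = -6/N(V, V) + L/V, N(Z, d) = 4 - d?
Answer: -1924/11 ≈ -174.91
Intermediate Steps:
f(V, L) = -6/(4 - V) + L/V
y(T) = 2 (y(T) = (2*T)/T = 2)
f(-18, 22)*(115 + y(-6)) = (6/(-4 - 18) + 22/(-18))*(115 + 2) = (6/(-22) + 22*(-1/18))*117 = (6*(-1/22) - 11/9)*117 = (-3/11 - 11/9)*117 = -148/99*117 = -1924/11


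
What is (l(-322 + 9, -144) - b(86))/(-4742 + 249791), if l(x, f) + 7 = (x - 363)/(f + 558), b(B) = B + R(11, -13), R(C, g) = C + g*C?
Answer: 1105/7246449 ≈ 0.00015249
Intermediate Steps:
R(C, g) = C + C*g
b(B) = -132 + B (b(B) = B + 11*(1 - 13) = B + 11*(-12) = B - 132 = -132 + B)
l(x, f) = -7 + (-363 + x)/(558 + f) (l(x, f) = -7 + (x - 363)/(f + 558) = -7 + (-363 + x)/(558 + f))
(l(-322 + 9, -144) - b(86))/(-4742 + 249791) = ((-4269 + (-322 + 9) - 7*(-144))/(558 - 144) - (-132 + 86))/(-4742 + 249791) = ((-4269 - 313 + 1008)/414 - 1*(-46))/245049 = ((1/414)*(-3574) + 46)*(1/245049) = (-1787/207 + 46)*(1/245049) = (7735/207)*(1/245049) = 1105/7246449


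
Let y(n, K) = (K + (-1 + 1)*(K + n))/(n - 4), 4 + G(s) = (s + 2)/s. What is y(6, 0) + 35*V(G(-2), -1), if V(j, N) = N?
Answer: -35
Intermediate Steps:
G(s) = -4 + (2 + s)/s (G(s) = -4 + (s + 2)/s = -4 + (2 + s)/s)
y(n, K) = K/(-4 + n) (y(n, K) = (K + 0*(K + n))/(-4 + n) = (K + 0)/(-4 + n) = K/(-4 + n))
y(6, 0) + 35*V(G(-2), -1) = 0/(-4 + 6) + 35*(-1) = 0/2 - 35 = 0*(½) - 35 = 0 - 35 = -35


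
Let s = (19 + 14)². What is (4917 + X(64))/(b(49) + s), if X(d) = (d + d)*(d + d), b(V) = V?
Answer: 21301/1138 ≈ 18.718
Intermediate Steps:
s = 1089 (s = 33² = 1089)
X(d) = 4*d² (X(d) = (2*d)*(2*d) = 4*d²)
(4917 + X(64))/(b(49) + s) = (4917 + 4*64²)/(49 + 1089) = (4917 + 4*4096)/1138 = (4917 + 16384)*(1/1138) = 21301*(1/1138) = 21301/1138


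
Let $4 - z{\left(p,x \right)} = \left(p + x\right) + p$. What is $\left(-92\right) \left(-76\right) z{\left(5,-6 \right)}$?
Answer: $0$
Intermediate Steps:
$z{\left(p,x \right)} = 4 - x - 2 p$ ($z{\left(p,x \right)} = 4 - \left(\left(p + x\right) + p\right) = 4 - \left(x + 2 p\right) = 4 - x - 2 p$)
$\left(-92\right) \left(-76\right) z{\left(5,-6 \right)} = \left(-92\right) \left(-76\right) \left(4 - -6 - 10\right) = 6992 \left(4 + 6 - 10\right) = 6992 \cdot 0 = 0$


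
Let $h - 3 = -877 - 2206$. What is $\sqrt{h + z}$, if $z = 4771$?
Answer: $\sqrt{1691} \approx 41.122$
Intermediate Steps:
$h = -3080$ ($h = 3 - 3083 = -3080$)
$\sqrt{h + z} = \sqrt{-3080 + 4771} = \sqrt{1691}$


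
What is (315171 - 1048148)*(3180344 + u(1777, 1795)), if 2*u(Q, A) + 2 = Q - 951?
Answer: -2331420990612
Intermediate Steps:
u(Q, A) = -953/2 + Q/2 (u(Q, A) = -1 + (Q - 951)/2 = -1 + (-951 + Q)/2 = -1 + (-951/2 + Q/2) = -953/2 + Q/2)
(315171 - 1048148)*(3180344 + u(1777, 1795)) = (315171 - 1048148)*(3180344 + (-953/2 + (1/2)*1777)) = -732977*(3180344 + (-953/2 + 1777/2)) = -732977*(3180344 + 412) = -732977*3180756 = -2331420990612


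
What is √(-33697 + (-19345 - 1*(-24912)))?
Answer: I*√28130 ≈ 167.72*I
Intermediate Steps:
√(-33697 + (-19345 - 1*(-24912))) = √(-33697 + (-19345 + 24912)) = √(-33697 + 5567) = √(-28130) = I*√28130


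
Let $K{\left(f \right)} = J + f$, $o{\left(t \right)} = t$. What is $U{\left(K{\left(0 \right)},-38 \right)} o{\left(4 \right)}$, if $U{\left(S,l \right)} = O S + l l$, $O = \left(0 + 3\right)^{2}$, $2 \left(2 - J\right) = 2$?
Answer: $5812$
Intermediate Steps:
$J = 1$ ($J = 2 - 1 = 1$)
$O = 9$ ($O = 3^{2} = 9$)
$K{\left(f \right)} = 1 + f$
$U{\left(S,l \right)} = l^{2} + 9 S$ ($U{\left(S,l \right)} = 9 S + l l = 9 S + l^{2} = l^{2} + 9 S$)
$U{\left(K{\left(0 \right)},-38 \right)} o{\left(4 \right)} = \left(\left(-38\right)^{2} + 9 \left(1 + 0\right)\right) 4 = \left(1444 + 9 \cdot 1\right) 4 = \left(1444 + 9\right) 4 = 1453 \cdot 4 = 5812$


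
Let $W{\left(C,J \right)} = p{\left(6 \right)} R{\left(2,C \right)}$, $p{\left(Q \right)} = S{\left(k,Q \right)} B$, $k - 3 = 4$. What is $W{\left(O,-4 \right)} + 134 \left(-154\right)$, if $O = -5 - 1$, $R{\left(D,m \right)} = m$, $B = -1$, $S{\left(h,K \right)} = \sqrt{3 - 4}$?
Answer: $-20636 + 6 i \approx -20636.0 + 6.0 i$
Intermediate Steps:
$k = 7$ ($k = 3 + 4 = 7$)
$S{\left(h,K \right)} = i$ ($S{\left(h,K \right)} = \sqrt{-1} = i$)
$p{\left(Q \right)} = - i$ ($p{\left(Q \right)} = i \left(-1\right) = - i$)
$O = -6$ ($O = -5 - 1 = -6$)
$W{\left(C,J \right)} = - i C$
$W{\left(O,-4 \right)} + 134 \left(-154\right) = \left(-1\right) i \left(-6\right) + 134 \left(-154\right) = 6 i - 20636 = -20636 + 6 i$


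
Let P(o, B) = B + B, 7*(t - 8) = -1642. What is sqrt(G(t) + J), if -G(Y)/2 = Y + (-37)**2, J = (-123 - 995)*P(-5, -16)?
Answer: sqrt(1641066)/7 ≈ 183.01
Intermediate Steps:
t = -1586/7 (t = 8 + (1/7)*(-1642) = 8 - 1642/7 = -1586/7 ≈ -226.57)
P(o, B) = 2*B
J = 35776 (J = (-123 - 995)*(2*(-16)) = -1118*(-32) = 35776)
G(Y) = -2738 - 2*Y (G(Y) = -2*(Y + (-37)**2) = -2*(Y + 1369) = -2*(1369 + Y) = -2738 - 2*Y)
sqrt(G(t) + J) = sqrt((-2738 - 2*(-1586/7)) + 35776) = sqrt((-2738 + 3172/7) + 35776) = sqrt(-15994/7 + 35776) = sqrt(234438/7) = sqrt(1641066)/7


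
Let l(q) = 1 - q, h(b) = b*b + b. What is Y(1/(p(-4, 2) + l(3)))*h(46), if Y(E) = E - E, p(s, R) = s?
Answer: 0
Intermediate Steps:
h(b) = b + b² (h(b) = b² + b = b + b²)
Y(E) = 0
Y(1/(p(-4, 2) + l(3)))*h(46) = 0*(46*(1 + 46)) = 0*(46*47) = 0*2162 = 0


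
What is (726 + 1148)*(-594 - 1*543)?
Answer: -2130738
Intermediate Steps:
(726 + 1148)*(-594 - 1*543) = 1874*(-594 - 543) = 1874*(-1137) = -2130738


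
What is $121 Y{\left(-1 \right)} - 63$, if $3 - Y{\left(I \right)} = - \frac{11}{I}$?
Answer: $-1031$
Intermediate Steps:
$Y{\left(I \right)} = 3 + \frac{11}{I}$ ($Y{\left(I \right)} = 3 - - \frac{11}{I} = 3 + \frac{11}{I}$)
$121 Y{\left(-1 \right)} - 63 = 121 \left(3 + \frac{11}{-1}\right) - 63 = 121 \left(3 + 11 \left(-1\right)\right) - 63 = 121 \left(3 - 11\right) - 63 = 121 \left(-8\right) - 63 = -968 - 63 = -1031$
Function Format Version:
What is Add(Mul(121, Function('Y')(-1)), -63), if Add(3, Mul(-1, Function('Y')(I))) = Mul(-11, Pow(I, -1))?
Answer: -1031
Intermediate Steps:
Function('Y')(I) = Add(3, Mul(11, Pow(I, -1))) (Function('Y')(I) = Add(3, Mul(-1, Mul(-11, Pow(I, -1)))) = Add(3, Mul(11, Pow(I, -1))))
Add(Mul(121, Function('Y')(-1)), -63) = Add(Mul(121, Add(3, Mul(11, Pow(-1, -1)))), -63) = Add(Mul(121, Add(3, Mul(11, -1))), -63) = Add(Mul(121, Add(3, -11)), -63) = Add(Mul(121, -8), -63) = Add(-968, -63) = -1031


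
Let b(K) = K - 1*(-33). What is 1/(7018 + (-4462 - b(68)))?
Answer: 1/2455 ≈ 0.00040733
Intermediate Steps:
b(K) = 33 + K (b(K) = K + 33 = 33 + K)
1/(7018 + (-4462 - b(68))) = 1/(7018 + (-4462 - (33 + 68))) = 1/(7018 + (-4462 - 1*101)) = 1/(7018 + (-4462 - 101)) = 1/(7018 - 4563) = 1/2455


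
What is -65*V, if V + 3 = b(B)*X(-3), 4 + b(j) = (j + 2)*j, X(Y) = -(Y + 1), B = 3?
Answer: -1235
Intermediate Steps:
X(Y) = -1 - Y (X(Y) = -(1 + Y) = -1 - Y)
b(j) = -4 + j*(2 + j) (b(j) = -4 + (j + 2)*j = -4 + (2 + j)*j = -4 + j*(2 + j))
V = 19 (V = -3 + (-4 + 3² + 2*3)*(-1 - 1*(-3)) = -3 + (-4 + 9 + 6)*(-1 + 3) = -3 + 11*2 = -3 + 22 = 19)
-65*V = -65*19 = -1235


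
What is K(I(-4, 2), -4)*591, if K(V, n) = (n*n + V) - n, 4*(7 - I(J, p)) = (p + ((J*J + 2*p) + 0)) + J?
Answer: 26595/2 ≈ 13298.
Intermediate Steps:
I(J, p) = 7 - 3*p/4 - J/4 - J**2/4 (I(J, p) = 7 - ((p + ((J*J + 2*p) + 0)) + J)/4 = 7 - ((p + ((J**2 + 2*p) + 0)) + J)/4 = 7 - ((p + (J**2 + 2*p)) + J)/4 = 7 - ((J**2 + 3*p) + J)/4 = 7 - (J + J**2 + 3*p)/4 = 7 + (-3*p/4 - J/4 - J**2/4) = 7 - 3*p/4 - J/4 - J**2/4)
K(V, n) = V + n**2 - n (K(V, n) = (n**2 + V) - n = (V + n**2) - n = V + n**2 - n)
K(I(-4, 2), -4)*591 = ((7 - 3/4*2 - 1/4*(-4) - 1/4*(-4)**2) + (-4)**2 - 1*(-4))*591 = ((7 - 3/2 + 1 - 1/4*16) + 16 + 4)*591 = ((7 - 3/2 + 1 - 4) + 16 + 4)*591 = (5/2 + 16 + 4)*591 = (45/2)*591 = 26595/2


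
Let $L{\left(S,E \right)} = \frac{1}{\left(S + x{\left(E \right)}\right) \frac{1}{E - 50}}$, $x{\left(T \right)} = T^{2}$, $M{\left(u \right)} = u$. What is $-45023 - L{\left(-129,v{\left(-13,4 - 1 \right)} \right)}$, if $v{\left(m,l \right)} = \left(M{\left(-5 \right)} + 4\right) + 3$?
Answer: $- \frac{5627923}{125} \approx -45023.0$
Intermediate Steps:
$v{\left(m,l \right)} = 2$ ($v{\left(m,l \right)} = \left(-5 + 4\right) + 3 = -1 + 3 = 2$)
$L{\left(S,E \right)} = \frac{-50 + E}{S + E^{2}}$ ($L{\left(S,E \right)} = \frac{1}{\left(S + E^{2}\right) \frac{1}{E - 50}} = \frac{1}{\left(S + E^{2}\right) \frac{1}{-50 + E}} = \frac{1}{\frac{1}{-50 + E} \left(S + E^{2}\right)} = \frac{-50 + E}{S + E^{2}}$)
$-45023 - L{\left(-129,v{\left(-13,4 - 1 \right)} \right)} = -45023 - \frac{-50 + 2}{-129 + 2^{2}} = -45023 - \frac{1}{-129 + 4} \left(-48\right) = -45023 - \frac{1}{-125} \left(-48\right) = -45023 - \left(- \frac{1}{125}\right) \left(-48\right) = -45023 - \frac{48}{125} = - \frac{5627923}{125}$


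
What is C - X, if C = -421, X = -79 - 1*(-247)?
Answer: -589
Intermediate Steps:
X = 168 (X = -79 + 247 = 168)
C - X = -421 - 1*168 = -421 - 168 = -589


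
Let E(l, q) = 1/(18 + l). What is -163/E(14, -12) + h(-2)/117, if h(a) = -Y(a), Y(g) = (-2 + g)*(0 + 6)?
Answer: -203416/39 ≈ -5215.8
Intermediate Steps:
Y(g) = -12 + 6*g (Y(g) = (-2 + g)*6 = -12 + 6*g)
h(a) = 12 - 6*a (h(a) = -(-12 + 6*a) = 12 - 6*a)
-163/E(14, -12) + h(-2)/117 = -163/(1/(18 + 14)) + (12 - 6*(-2))/117 = -163/(1/32) + (12 + 12)*(1/117) = -163/1/32 + 24*(1/117) = -163*32 + 8/39 = -5216 + 8/39 = -203416/39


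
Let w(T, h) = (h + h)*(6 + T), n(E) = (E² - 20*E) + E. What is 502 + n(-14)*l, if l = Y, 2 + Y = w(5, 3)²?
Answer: 2012050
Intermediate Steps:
n(E) = E² - 19*E
w(T, h) = 2*h*(6 + T) (w(T, h) = (2*h)*(6 + T) = 2*h*(6 + T))
Y = 4354 (Y = -2 + (2*3*(6 + 5))² = -2 + (2*3*11)² = -2 + 66² = -2 + 4356 = 4354)
l = 4354
502 + n(-14)*l = 502 - 14*(-19 - 14)*4354 = 502 - 14*(-33)*4354 = 502 + 462*4354 = 502 + 2011548 = 2012050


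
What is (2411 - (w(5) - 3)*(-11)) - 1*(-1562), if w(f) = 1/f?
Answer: 19711/5 ≈ 3942.2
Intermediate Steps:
(2411 - (w(5) - 3)*(-11)) - 1*(-1562) = (2411 - (1/5 - 3)*(-11)) - 1*(-1562) = (2411 - (1/5 - 3)*(-11)) + 1562 = (2411 - (-14)*(-11)/5) + 1562 = (2411 - 1*154/5) + 1562 = (2411 - 154/5) + 1562 = 11901/5 + 1562 = 19711/5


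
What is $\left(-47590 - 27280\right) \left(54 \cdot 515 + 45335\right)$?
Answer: $-5476366150$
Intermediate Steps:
$\left(-47590 - 27280\right) \left(54 \cdot 515 + 45335\right) = - 74870 \left(27810 + 45335\right) = \left(-74870\right) 73145 = -5476366150$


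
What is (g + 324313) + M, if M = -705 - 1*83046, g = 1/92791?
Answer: 22321988543/92791 ≈ 2.4056e+5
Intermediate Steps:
g = 1/92791 ≈ 1.0777e-5
M = -83751 (M = -705 - 83046 = -83751)
(g + 324313) + M = (1/92791 + 324313) - 83751 = 30093327584/92791 - 83751 = 22321988543/92791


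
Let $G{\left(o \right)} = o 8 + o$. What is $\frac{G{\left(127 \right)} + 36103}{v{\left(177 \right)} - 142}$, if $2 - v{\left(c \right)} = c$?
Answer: $- \frac{37246}{317} \approx -117.5$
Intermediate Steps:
$G{\left(o \right)} = 9 o$ ($G{\left(o \right)} = 8 o + o = 9 o$)
$v{\left(c \right)} = 2 - c$
$\frac{G{\left(127 \right)} + 36103}{v{\left(177 \right)} - 142} = \frac{9 \cdot 127 + 36103}{\left(2 - 177\right) - 142} = \frac{1143 + 36103}{\left(2 - 177\right) - 142} = \frac{37246}{-175 - 142} = \frac{37246}{-317} = 37246 \left(- \frac{1}{317}\right) = - \frac{37246}{317}$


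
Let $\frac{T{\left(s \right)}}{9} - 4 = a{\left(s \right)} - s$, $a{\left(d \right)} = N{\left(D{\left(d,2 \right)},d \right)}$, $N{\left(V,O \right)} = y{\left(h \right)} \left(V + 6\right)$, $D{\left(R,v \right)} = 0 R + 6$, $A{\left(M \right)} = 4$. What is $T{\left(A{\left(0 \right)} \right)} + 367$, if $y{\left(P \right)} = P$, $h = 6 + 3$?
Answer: $1339$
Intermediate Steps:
$h = 9$
$D{\left(R,v \right)} = 6$ ($D{\left(R,v \right)} = 0 + 6 = 6$)
$N{\left(V,O \right)} = 54 + 9 V$ ($N{\left(V,O \right)} = 9 \left(V + 6\right) = 9 \left(6 + V\right) = 54 + 9 V$)
$a{\left(d \right)} = 108$ ($a{\left(d \right)} = 54 + 9 \cdot 6 = 54 + 54 = 108$)
$T{\left(s \right)} = 1008 - 9 s$ ($T{\left(s \right)} = 36 + 9 \left(108 - s\right) = 36 - \left(-972 + 9 s\right) = 1008 - 9 s$)
$T{\left(A{\left(0 \right)} \right)} + 367 = \left(1008 - 36\right) + 367 = 972 + 367 = 1339$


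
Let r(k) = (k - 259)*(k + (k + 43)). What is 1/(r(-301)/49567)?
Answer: 7081/44720 ≈ 0.15834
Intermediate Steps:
r(k) = (-259 + k)*(43 + 2*k) (r(k) = (-259 + k)*(k + (43 + k)) = (-259 + k)*(43 + 2*k))
1/(r(-301)/49567) = 1/((-11137 - 475*(-301) + 2*(-301)²)/49567) = 1/((-11137 + 142975 + 2*90601)*(1/49567)) = 1/((-11137 + 142975 + 181202)*(1/49567)) = 1/(313040*(1/49567)) = 1/(44720/7081) = 7081/44720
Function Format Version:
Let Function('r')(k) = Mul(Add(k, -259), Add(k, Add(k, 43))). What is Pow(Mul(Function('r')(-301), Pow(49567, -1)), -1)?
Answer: Rational(7081, 44720) ≈ 0.15834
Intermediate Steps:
Function('r')(k) = Mul(Add(-259, k), Add(43, Mul(2, k))) (Function('r')(k) = Mul(Add(-259, k), Add(k, Add(43, k))) = Mul(Add(-259, k), Add(43, Mul(2, k))))
Pow(Mul(Function('r')(-301), Pow(49567, -1)), -1) = Pow(Mul(Add(-11137, Mul(-475, -301), Mul(2, Pow(-301, 2))), Pow(49567, -1)), -1) = Pow(Mul(Add(-11137, 142975, Mul(2, 90601)), Rational(1, 49567)), -1) = Pow(Mul(Add(-11137, 142975, 181202), Rational(1, 49567)), -1) = Pow(Mul(313040, Rational(1, 49567)), -1) = Pow(Rational(44720, 7081), -1) = Rational(7081, 44720)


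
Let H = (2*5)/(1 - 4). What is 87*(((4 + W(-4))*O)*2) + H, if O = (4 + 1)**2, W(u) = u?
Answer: -10/3 ≈ -3.3333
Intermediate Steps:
O = 25 (O = 5**2 = 25)
H = -10/3 (H = 10/(-3) = 10*(-1/3) = -10/3 ≈ -3.3333)
87*(((4 + W(-4))*O)*2) + H = 87*(((4 - 4)*25)*2) - 10/3 = 87*((0*25)*2) - 10/3 = 87*(0*2) - 10/3 = 87*0 - 10/3 = 0 - 10/3 = -10/3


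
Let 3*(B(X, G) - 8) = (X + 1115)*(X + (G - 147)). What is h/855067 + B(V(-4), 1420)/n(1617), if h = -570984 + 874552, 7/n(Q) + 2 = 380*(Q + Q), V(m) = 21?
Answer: 1544695030898014976/17956407 ≈ 8.6025e+10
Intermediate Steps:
n(Q) = 7/(-2 + 760*Q) (n(Q) = 7/(-2 + 380*(Q + Q)) = 7/(-2 + 380*(2*Q)) = 7/(-2 + 760*Q))
h = 303568
B(X, G) = 8 + (1115 + X)*(-147 + G + X)/3 (B(X, G) = 8 + ((X + 1115)*(X + (G - 147)))/3 = 8 + ((1115 + X)*(X + (-147 + G)))/3 = 8 + ((1115 + X)*(-147 + G + X))/3 = 8 + (1115 + X)*(-147 + G + X)/3)
h/855067 + B(V(-4), 1420)/n(1617) = 303568/855067 + (-54627 + (⅓)*21² + (968/3)*21 + (1115/3)*1420 + (⅓)*1420*21)/((7/(2*(-1 + 380*1617)))) = 303568*(1/855067) + (-54627 + (⅓)*441 + 6776 + 1583300/3 + 9940)/((7/(2*(-1 + 614460)))) = 303568/855067 + (-54627 + 147 + 6776 + 1583300/3 + 9940)/(((7/2)/614459)) = 303568/855067 + 1470008/(3*(((7/2)*(1/614459)))) = 303568/855067 + 1470008/(3*(7/1228918)) = 303568/855067 + (1470008/3)*(1228918/7) = 303568/855067 + 1806519291344/21 = 1544695030898014976/17956407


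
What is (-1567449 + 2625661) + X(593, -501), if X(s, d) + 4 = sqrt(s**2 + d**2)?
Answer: 1058208 + 5*sqrt(24106) ≈ 1.0590e+6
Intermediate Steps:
X(s, d) = -4 + sqrt(d**2 + s**2) (X(s, d) = -4 + sqrt(s**2 + d**2) = -4 + sqrt(d**2 + s**2))
(-1567449 + 2625661) + X(593, -501) = (-1567449 + 2625661) + (-4 + sqrt((-501)**2 + 593**2)) = 1058212 + (-4 + sqrt(251001 + 351649)) = 1058212 + (-4 + sqrt(602650)) = 1058212 + (-4 + 5*sqrt(24106)) = 1058208 + 5*sqrt(24106)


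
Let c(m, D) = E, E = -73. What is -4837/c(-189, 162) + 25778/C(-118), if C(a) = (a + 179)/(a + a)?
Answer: -443808327/4453 ≈ -99665.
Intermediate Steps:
c(m, D) = -73
C(a) = (179 + a)/(2*a) (C(a) = (179 + a)/((2*a)) = (179 + a)*(1/(2*a)) = (179 + a)/(2*a))
-4837/c(-189, 162) + 25778/C(-118) = -4837/(-73) + 25778/(((½)*(179 - 118)/(-118))) = -4837*(-1/73) + 25778/(((½)*(-1/118)*61)) = 4837/73 + 25778/(-61/236) = 4837/73 + 25778*(-236/61) = 4837/73 - 6083608/61 = -443808327/4453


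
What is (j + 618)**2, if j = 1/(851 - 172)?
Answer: 176083462129/461041 ≈ 3.8193e+5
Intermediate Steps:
j = 1/679 ≈ 0.0014728
(j + 618)**2 = (1/679 + 618)**2 = (419623/679)**2 = 176083462129/461041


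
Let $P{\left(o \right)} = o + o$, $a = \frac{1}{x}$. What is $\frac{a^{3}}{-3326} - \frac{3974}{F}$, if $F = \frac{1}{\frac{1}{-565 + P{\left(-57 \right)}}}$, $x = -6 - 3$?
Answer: $\frac{9635575675}{1646340066} \approx 5.8527$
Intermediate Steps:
$x = -9$ ($x = -6 - 3 = -9$)
$a = - \frac{1}{9}$ ($a = \frac{1}{-9} = - \frac{1}{9} \approx -0.11111$)
$P{\left(o \right)} = 2 o$
$F = -679$ ($F = \frac{1}{\frac{1}{-565 + 2 \left(-57\right)}} = \frac{1}{\frac{1}{-565 - 114}} = \frac{1}{\frac{1}{-679}} = \frac{1}{- \frac{1}{679}} = -679$)
$\frac{a^{3}}{-3326} - \frac{3974}{F} = \frac{\left(- \frac{1}{9}\right)^{3}}{-3326} - \frac{3974}{-679} = \left(- \frac{1}{729}\right) \left(- \frac{1}{3326}\right) - - \frac{3974}{679} = \frac{1}{2424654} + \frac{3974}{679} = \frac{9635575675}{1646340066}$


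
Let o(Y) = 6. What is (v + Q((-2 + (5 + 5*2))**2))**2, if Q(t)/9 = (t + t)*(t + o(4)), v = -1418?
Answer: 281888788624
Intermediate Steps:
Q(t) = 18*t*(6 + t) (Q(t) = 9*((t + t)*(t + 6)) = 9*((2*t)*(6 + t)) = 9*(2*t*(6 + t)) = 18*t*(6 + t))
(v + Q((-2 + (5 + 5*2))**2))**2 = (-1418 + 18*(-2 + (5 + 5*2))**2*(6 + (-2 + (5 + 5*2))**2))**2 = (-1418 + 18*(-2 + (5 + 10))**2*(6 + (-2 + (5 + 10))**2))**2 = (-1418 + 18*(-2 + 15)**2*(6 + (-2 + 15)**2))**2 = (-1418 + 18*13**2*(6 + 13**2))**2 = (-1418 + 18*169*(6 + 169))**2 = (-1418 + 18*169*175)**2 = (-1418 + 532350)**2 = 530932**2 = 281888788624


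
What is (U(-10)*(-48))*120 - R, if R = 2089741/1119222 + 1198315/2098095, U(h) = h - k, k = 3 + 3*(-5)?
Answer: -1803825485422075/156548938806 ≈ -11522.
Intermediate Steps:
k = -12 (k = 3 - 15 = -12)
U(h) = 12 + h (U(h) = h - 1*(-12) = h + 12 = 12 + h)
R = 381710376955/156548938806 (R = 2089741*(1/1119222) + 1198315*(1/2098095) = 2089741/1119222 + 239663/419619 = 381710376955/156548938806 ≈ 2.4383)
(U(-10)*(-48))*120 - R = ((12 - 10)*(-48))*120 - 1*381710376955/156548938806 = (2*(-48))*120 - 381710376955/156548938806 = -96*120 - 381710376955/156548938806 = -11520 - 381710376955/156548938806 = -1803825485422075/156548938806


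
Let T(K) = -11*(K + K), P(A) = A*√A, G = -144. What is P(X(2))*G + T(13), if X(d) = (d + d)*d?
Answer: -286 - 2304*√2 ≈ -3544.3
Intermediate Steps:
X(d) = 2*d² (X(d) = (2*d)*d = 2*d²)
P(A) = A^(3/2)
T(K) = -22*K
P(X(2))*G + T(13) = (2*2²)^(3/2)*(-144) - 22*13 = (2*4)^(3/2)*(-144) - 286 = 8^(3/2)*(-144) - 286 = (16*√2)*(-144) - 286 = -2304*√2 - 286 = -286 - 2304*√2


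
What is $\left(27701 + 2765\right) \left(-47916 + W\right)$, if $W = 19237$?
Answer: $-873734414$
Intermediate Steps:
$\left(27701 + 2765\right) \left(-47916 + W\right) = \left(27701 + 2765\right) \left(-47916 + 19237\right) = 30466 \left(-28679\right) = -873734414$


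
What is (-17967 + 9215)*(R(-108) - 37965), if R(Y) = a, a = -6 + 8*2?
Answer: 332182160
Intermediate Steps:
a = 10 (a = -6 + 16 = 10)
R(Y) = 10
(-17967 + 9215)*(R(-108) - 37965) = (-17967 + 9215)*(10 - 37965) = -8752*(-37955) = 332182160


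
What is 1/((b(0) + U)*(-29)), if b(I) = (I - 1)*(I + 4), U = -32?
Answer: 1/1044 ≈ 0.00095785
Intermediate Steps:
b(I) = (-1 + I)*(4 + I)
1/((b(0) + U)*(-29)) = 1/(((-4 + 0² + 3*0) - 32)*(-29)) = 1/(((-4 + 0 + 0) - 32)*(-29)) = 1/((-4 - 32)*(-29)) = 1/(-36*(-29)) = 1/1044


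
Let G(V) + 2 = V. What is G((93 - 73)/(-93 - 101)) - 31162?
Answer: -3022918/97 ≈ -31164.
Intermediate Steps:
G(V) = -2 + V
G((93 - 73)/(-93 - 101)) - 31162 = (-2 + (93 - 73)/(-93 - 101)) - 31162 = (-2 + 20/(-194)) - 31162 = (-2 + 20*(-1/194)) - 31162 = (-2 - 10/97) - 31162 = -204/97 - 31162 = -3022918/97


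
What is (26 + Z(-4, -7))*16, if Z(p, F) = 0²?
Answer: 416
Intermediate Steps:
Z(p, F) = 0
(26 + Z(-4, -7))*16 = (26 + 0)*16 = 26*16 = 416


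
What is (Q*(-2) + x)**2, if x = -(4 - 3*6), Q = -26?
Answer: 4356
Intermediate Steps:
x = 14 (x = -(4 - 18) = -1*(-14) = 14)
(Q*(-2) + x)**2 = (-26*(-2) + 14)**2 = (52 + 14)**2 = 66**2 = 4356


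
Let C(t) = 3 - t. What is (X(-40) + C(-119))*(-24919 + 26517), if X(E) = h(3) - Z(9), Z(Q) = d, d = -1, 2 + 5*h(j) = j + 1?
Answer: 985966/5 ≈ 1.9719e+5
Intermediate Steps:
h(j) = -⅕ + j/5 (h(j) = -⅖ + (j + 1)/5 = -⅖ + (1 + j)/5 = -⅖ + (⅕ + j/5) = -⅕ + j/5)
Z(Q) = -1
X(E) = 7/5 (X(E) = (-⅕ + (⅕)*3) - 1*(-1) = (-⅕ + ⅗) + 1 = ⅖ + 1 = 7/5)
(X(-40) + C(-119))*(-24919 + 26517) = (7/5 + (3 - 1*(-119)))*(-24919 + 26517) = (7/5 + (3 + 119))*1598 = (7/5 + 122)*1598 = (617/5)*1598 = 985966/5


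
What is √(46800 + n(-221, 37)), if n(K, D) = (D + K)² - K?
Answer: √80877 ≈ 284.39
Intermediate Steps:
√(46800 + n(-221, 37)) = √(46800 + ((37 - 221)² - 1*(-221))) = √(46800 + ((-184)² + 221)) = √(46800 + (33856 + 221)) = √(46800 + 34077) = √80877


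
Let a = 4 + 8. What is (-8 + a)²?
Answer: 16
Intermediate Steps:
a = 12
(-8 + a)² = (-8 + 12)² = 4² = 16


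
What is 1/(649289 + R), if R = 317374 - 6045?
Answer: 1/960618 ≈ 1.0410e-6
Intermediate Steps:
R = 311329
1/(649289 + R) = 1/(649289 + 311329) = 1/960618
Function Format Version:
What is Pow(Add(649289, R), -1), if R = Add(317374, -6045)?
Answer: Rational(1, 960618) ≈ 1.0410e-6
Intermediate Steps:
R = 311329
Pow(Add(649289, R), -1) = Pow(Add(649289, 311329), -1) = Pow(960618, -1) = Rational(1, 960618)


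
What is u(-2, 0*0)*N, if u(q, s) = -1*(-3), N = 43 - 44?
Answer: -3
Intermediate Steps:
N = -1
u(q, s) = 3
u(-2, 0*0)*N = 3*(-1) = -3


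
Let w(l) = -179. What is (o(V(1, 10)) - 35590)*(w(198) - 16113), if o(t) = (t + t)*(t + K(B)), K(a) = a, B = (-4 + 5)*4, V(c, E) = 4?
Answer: 578789592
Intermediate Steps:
B = 4 (B = 1*4 = 4)
o(t) = 2*t*(4 + t) (o(t) = (t + t)*(t + 4) = (2*t)*(4 + t) = 2*t*(4 + t))
(o(V(1, 10)) - 35590)*(w(198) - 16113) = (2*4*(4 + 4) - 35590)*(-179 - 16113) = (2*4*8 - 35590)*(-16292) = (64 - 35590)*(-16292) = -35526*(-16292) = 578789592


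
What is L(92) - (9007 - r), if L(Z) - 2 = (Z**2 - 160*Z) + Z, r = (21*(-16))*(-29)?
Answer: -5425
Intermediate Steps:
r = 9744 (r = -336*(-29) = 9744)
L(Z) = 2 + Z**2 - 159*Z (L(Z) = 2 + ((Z**2 - 160*Z) + Z) = 2 + (Z**2 - 159*Z) = 2 + Z**2 - 159*Z)
L(92) - (9007 - r) = (2 + 92**2 - 159*92) - (9007 - 1*9744) = (2 + 8464 - 14628) - (9007 - 9744) = -6162 - 1*(-737) = -6162 + 737 = -5425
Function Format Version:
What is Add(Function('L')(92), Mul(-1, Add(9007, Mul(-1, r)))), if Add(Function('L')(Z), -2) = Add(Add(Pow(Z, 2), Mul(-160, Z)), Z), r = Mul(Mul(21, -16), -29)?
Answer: -5425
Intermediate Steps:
r = 9744 (r = Mul(-336, -29) = 9744)
Function('L')(Z) = Add(2, Pow(Z, 2), Mul(-159, Z)) (Function('L')(Z) = Add(2, Add(Add(Pow(Z, 2), Mul(-160, Z)), Z)) = Add(2, Add(Pow(Z, 2), Mul(-159, Z))) = Add(2, Pow(Z, 2), Mul(-159, Z)))
Add(Function('L')(92), Mul(-1, Add(9007, Mul(-1, r)))) = Add(Add(2, Pow(92, 2), Mul(-159, 92)), Mul(-1, Add(9007, Mul(-1, 9744)))) = Add(Add(2, 8464, -14628), Mul(-1, Add(9007, -9744))) = Add(-6162, Mul(-1, -737)) = Add(-6162, 737) = -5425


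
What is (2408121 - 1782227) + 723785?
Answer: 1349679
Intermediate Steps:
(2408121 - 1782227) + 723785 = 625894 + 723785 = 1349679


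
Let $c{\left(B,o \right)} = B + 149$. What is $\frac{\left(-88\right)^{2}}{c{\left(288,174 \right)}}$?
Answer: $\frac{7744}{437} \approx 17.721$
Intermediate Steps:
$c{\left(B,o \right)} = 149 + B$
$\frac{\left(-88\right)^{2}}{c{\left(288,174 \right)}} = \frac{\left(-88\right)^{2}}{149 + 288} = \frac{7744}{437}$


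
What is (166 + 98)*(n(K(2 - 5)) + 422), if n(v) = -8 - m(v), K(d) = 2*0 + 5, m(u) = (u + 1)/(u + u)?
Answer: 545688/5 ≈ 1.0914e+5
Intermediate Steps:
m(u) = (1 + u)/(2*u) (m(u) = (1 + u)/((2*u)) = (1 + u)*(1/(2*u)) = (1 + u)/(2*u))
K(d) = 5 (K(d) = 0 + 5 = 5)
n(v) = -8 - (1 + v)/(2*v)
(166 + 98)*(n(K(2 - 5)) + 422) = (166 + 98)*((½)*(-1 - 17*5)/5 + 422) = 264*((½)*(⅕)*(-1 - 85) + 422) = 264*((½)*(⅕)*(-86) + 422) = 264*(-43/5 + 422) = 264*(2067/5) = 545688/5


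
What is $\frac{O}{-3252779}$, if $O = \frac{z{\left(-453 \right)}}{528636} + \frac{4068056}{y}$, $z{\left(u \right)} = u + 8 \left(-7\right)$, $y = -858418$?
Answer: $\frac{1075478893189}{738040361122079796} \approx 1.4572 \cdot 10^{-6}$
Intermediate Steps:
$z{\left(u \right)} = -56 + u$ ($z{\left(u \right)} = u - 56 = -56 + u$)
$O = - \frac{1075478893189}{226895328924}$ ($O = \frac{-56 - 453}{528636} + \frac{4068056}{-858418} = \left(-509\right) \frac{1}{528636} + 4068056 \left(- \frac{1}{858418}\right) = - \frac{509}{528636} - \frac{2034028}{429209} = - \frac{1075478893189}{226895328924} \approx -4.74$)
$\frac{O}{-3252779} = - \frac{1075478893189}{226895328924 \left(-3252779\right)} = \left(- \frac{1075478893189}{226895328924}\right) \left(- \frac{1}{3252779}\right) = \frac{1075478893189}{738040361122079796}$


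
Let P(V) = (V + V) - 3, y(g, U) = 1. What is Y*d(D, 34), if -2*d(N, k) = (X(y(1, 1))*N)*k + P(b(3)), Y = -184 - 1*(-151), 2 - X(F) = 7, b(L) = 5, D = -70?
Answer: 392931/2 ≈ 1.9647e+5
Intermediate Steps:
X(F) = -5 (X(F) = 2 - 1*7 = 2 - 7 = -5)
Y = -33 (Y = -184 + 151 = -33)
P(V) = -3 + 2*V (P(V) = 2*V - 3 = -3 + 2*V)
d(N, k) = -7/2 + 5*N*k/2 (d(N, k) = -((-5*N)*k + (-3 + 2*5))/2 = -(-5*N*k + (-3 + 10))/2 = -(-5*N*k + 7)/2 = -(7 - 5*N*k)/2 = -7/2 + 5*N*k/2)
Y*d(D, 34) = -33*(-7/2 + (5/2)*(-70)*34) = -33*(-7/2 - 5950) = -33*(-11907/2) = 392931/2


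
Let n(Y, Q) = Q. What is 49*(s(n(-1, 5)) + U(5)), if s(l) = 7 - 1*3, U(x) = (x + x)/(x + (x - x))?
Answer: 294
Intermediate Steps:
U(x) = 2 (U(x) = (2*x)/(x + 0) = (2*x)/x = 2)
s(l) = 4 (s(l) = 7 - 3 = 4)
49*(s(n(-1, 5)) + U(5)) = 49*(4 + 2) = 49*6 = 294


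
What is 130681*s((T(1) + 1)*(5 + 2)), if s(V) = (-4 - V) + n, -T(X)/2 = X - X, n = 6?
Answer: -653405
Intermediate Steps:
T(X) = 0 (T(X) = -2*(X - X) = -2*0 = 0)
s(V) = 2 - V (s(V) = (-4 - V) + 6 = 2 - V)
130681*s((T(1) + 1)*(5 + 2)) = 130681*(2 - (0 + 1)*(5 + 2)) = 130681*(2 - 7) = 130681*(-5) = -653405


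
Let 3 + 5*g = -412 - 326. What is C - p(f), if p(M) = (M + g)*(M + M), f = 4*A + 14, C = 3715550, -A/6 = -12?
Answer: 18113274/5 ≈ 3.6227e+6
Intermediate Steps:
A = 72 (A = -6*(-12) = 72)
g = -741/5 (g = -⅗ + (-412 - 326)/5 = -⅗ + (⅕)*(-738) = -⅗ - 738/5 = -741/5 ≈ -148.20)
f = 302 (f = 4*72 + 14 = 288 + 14 = 302)
p(M) = 2*M*(-741/5 + M) (p(M) = (M - 741/5)*(M + M) = (-741/5 + M)*(2*M) = 2*M*(-741/5 + M))
C - p(f) = 3715550 - 2*302*(-741 + 5*302)/5 = 3715550 - 2*302*(-741 + 1510)/5 = 3715550 - 2*302*769/5 = 3715550 - 1*464476/5 = 3715550 - 464476/5 = 18113274/5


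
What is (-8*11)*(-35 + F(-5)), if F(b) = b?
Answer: 3520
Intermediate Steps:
(-8*11)*(-35 + F(-5)) = (-8*11)*(-35 - 5) = -88*(-40) = 3520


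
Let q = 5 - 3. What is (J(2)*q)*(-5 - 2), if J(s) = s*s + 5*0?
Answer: -56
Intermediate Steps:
J(s) = s**2 (J(s) = s**2 + 0 = s**2)
q = 2
(J(2)*q)*(-5 - 2) = (2**2*2)*(-5 - 2) = (4*2)*(-7) = 8*(-7) = -56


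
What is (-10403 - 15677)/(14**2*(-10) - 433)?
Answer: 26080/2393 ≈ 10.898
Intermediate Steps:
(-10403 - 15677)/(14**2*(-10) - 433) = -26080/(196*(-10) - 433) = -26080/(-1960 - 433) = -26080/(-2393) = -26080*(-1/2393) = 26080/2393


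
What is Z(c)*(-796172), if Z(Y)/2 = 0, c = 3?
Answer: 0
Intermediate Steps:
Z(Y) = 0 (Z(Y) = 2*0 = 0)
Z(c)*(-796172) = 0*(-796172) = 0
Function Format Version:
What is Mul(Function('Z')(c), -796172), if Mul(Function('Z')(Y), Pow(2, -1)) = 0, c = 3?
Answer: 0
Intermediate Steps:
Function('Z')(Y) = 0 (Function('Z')(Y) = Mul(2, 0) = 0)
Mul(Function('Z')(c), -796172) = Mul(0, -796172) = 0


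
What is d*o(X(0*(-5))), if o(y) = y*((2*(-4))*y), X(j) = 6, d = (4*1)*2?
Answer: -2304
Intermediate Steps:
d = 8 (d = 4*2 = 8)
o(y) = -8*y**2 (o(y) = y*(-8*y) = -8*y**2)
d*o(X(0*(-5))) = 8*(-8*6**2) = 8*(-8*36) = 8*(-288) = -2304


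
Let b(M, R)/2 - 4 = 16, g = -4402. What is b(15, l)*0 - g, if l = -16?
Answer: 4402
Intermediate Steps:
b(M, R) = 40 (b(M, R) = 8 + 2*16 = 8 + 32 = 40)
b(15, l)*0 - g = 40*0 - 1*(-4402) = 0 + 4402 = 4402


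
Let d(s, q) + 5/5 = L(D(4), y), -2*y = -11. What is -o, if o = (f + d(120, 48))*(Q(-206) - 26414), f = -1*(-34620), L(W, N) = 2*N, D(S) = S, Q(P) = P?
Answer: 921850600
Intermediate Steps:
y = 11/2 (y = -½*(-11) = 11/2 ≈ 5.5000)
d(s, q) = 10 (d(s, q) = -1 + 2*(11/2) = -1 + 11 = 10)
f = 34620
o = -921850600 (o = (34620 + 10)*(-206 - 26414) = 34630*(-26620) = -921850600)
-o = -1*(-921850600) = 921850600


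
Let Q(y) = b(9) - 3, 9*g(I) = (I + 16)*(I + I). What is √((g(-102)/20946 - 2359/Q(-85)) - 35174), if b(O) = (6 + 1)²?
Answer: I*√8175441384527498/481758 ≈ 187.68*I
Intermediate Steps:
b(O) = 49 (b(O) = 7² = 49)
g(I) = 2*I*(16 + I)/9 (g(I) = ((I + 16)*(I + I))/9 = ((16 + I)*(2*I))/9 = (2*I*(16 + I))/9 = 2*I*(16 + I)/9)
Q(y) = 46 (Q(y) = 49 - 3 = 46)
√((g(-102)/20946 - 2359/Q(-85)) - 35174) = √((((2/9)*(-102)*(16 - 102))/20946 - 2359/46) - 35174) = √((((2/9)*(-102)*(-86))*(1/20946) - 2359*1/46) - 35174) = √(((5848/3)*(1/20946) - 2359/46) - 35174) = √((2924/31419 - 2359/46) - 35174) = √(-73982917/1445274 - 35174) = √(-50910050593/1445274) = I*√8175441384527498/481758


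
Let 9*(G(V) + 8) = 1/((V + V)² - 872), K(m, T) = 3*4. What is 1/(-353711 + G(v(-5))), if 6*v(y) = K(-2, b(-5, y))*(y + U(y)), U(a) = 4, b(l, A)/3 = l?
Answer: -7704/2725051177 ≈ -2.8271e-6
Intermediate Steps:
b(l, A) = 3*l
K(m, T) = 12
v(y) = 8 + 2*y (v(y) = (12*(y + 4))/6 = (12*(4 + y))/6 = (48 + 12*y)/6 = 8 + 2*y)
G(V) = -8 + 1/(9*(-872 + 4*V²)) (G(V) = -8 + 1/(9*((V + V)² - 872)) = -8 + 1/(9*((2*V)² - 872)) = -8 + 1/(9*(4*V² - 872)) = -8 + 1/(9*(-872 + 4*V²)))
1/(-353711 + G(v(-5))) = 1/(-353711 + (62785 - 288*(8 + 2*(-5))²)/(36*(-218 + (8 + 2*(-5))²))) = 1/(-353711 + (62785 - 288*(8 - 10)²)/(36*(-218 + (8 - 10)²))) = 1/(-353711 + (62785 - 288*(-2)²)/(36*(-218 + (-2)²))) = 1/(-353711 + (62785 - 288*4)/(36*(-218 + 4))) = 1/(-353711 + (1/36)*(62785 - 1152)/(-214)) = 1/(-353711 + (1/36)*(-1/214)*61633) = 1/(-353711 - 61633/7704) = 1/(-2725051177/7704) = -7704/2725051177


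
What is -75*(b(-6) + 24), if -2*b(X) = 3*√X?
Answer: -1800 + 225*I*√6/2 ≈ -1800.0 + 275.57*I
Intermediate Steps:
b(X) = -3*√X/2
-75*(b(-6) + 24) = -75*(-3*I*√6/2 + 24) = -75*(24 - 3*I*√6/2) = -1800 + 225*I*√6/2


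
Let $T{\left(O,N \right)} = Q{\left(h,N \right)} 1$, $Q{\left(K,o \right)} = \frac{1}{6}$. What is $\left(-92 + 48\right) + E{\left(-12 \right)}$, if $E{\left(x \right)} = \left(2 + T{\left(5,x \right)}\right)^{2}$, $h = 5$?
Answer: $- \frac{1415}{36} \approx -39.306$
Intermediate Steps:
$Q{\left(K,o \right)} = \frac{1}{6}$
$T{\left(O,N \right)} = \frac{1}{6}$ ($T{\left(O,N \right)} = \frac{1}{6} \cdot 1 = \frac{1}{6}$)
$E{\left(x \right)} = \frac{169}{36}$ ($E{\left(x \right)} = \left(2 + \frac{1}{6}\right)^{2} = \left(\frac{13}{6}\right)^{2} = \frac{169}{36}$)
$\left(-92 + 48\right) + E{\left(-12 \right)} = \left(-92 + 48\right) + \frac{169}{36} = -44 + \frac{169}{36} = - \frac{1415}{36}$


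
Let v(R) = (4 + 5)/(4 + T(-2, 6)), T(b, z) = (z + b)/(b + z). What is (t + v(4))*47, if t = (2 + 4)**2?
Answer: 8883/5 ≈ 1776.6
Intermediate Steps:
T(b, z) = 1 (T(b, z) = (b + z)/(b + z) = 1)
v(R) = 9/5 (v(R) = (4 + 5)/(4 + 1) = 9/5)
t = 36 (t = 6**2 = 36)
(t + v(4))*47 = (36 + 9/5)*47 = (189/5)*47 = 8883/5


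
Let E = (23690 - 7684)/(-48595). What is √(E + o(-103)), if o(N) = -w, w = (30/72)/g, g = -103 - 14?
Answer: I*√42129362892045/11371230 ≈ 0.5708*I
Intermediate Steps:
g = -117
w = -5/1404 (w = (30/72)/(-117) = (30*(1/72))*(-1/117) = (5/12)*(-1/117) = -5/1404 ≈ -0.0035613)
o(N) = 5/1404 (o(N) = -1*(-5/1404) = 5/1404)
E = -16006/48595 (E = 16006*(-1/48595) = -16006/48595 ≈ -0.32938)
√(E + o(-103)) = √(-16006/48595 + 5/1404) = √(-22229449/68227380) = I*√42129362892045/11371230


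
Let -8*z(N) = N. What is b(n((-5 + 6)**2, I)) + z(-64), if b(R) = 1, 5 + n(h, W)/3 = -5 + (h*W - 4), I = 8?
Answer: 9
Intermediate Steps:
n(h, W) = -42 + 3*W*h (n(h, W) = -15 + 3*(-5 + (h*W - 4)) = -15 + 3*(-5 + (W*h - 4)) = -15 + 3*(-5 + (-4 + W*h)) = -15 + 3*(-9 + W*h) = -15 + (-27 + 3*W*h) = -42 + 3*W*h)
z(N) = -N/8
b(n((-5 + 6)**2, I)) + z(-64) = 1 - 1/8*(-64) = 1 + 8 = 9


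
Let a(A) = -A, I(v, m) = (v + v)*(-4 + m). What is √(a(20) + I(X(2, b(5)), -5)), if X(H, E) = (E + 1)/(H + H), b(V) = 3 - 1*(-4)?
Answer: 2*I*√14 ≈ 7.4833*I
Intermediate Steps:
b(V) = 7 (b(V) = 3 + 4 = 7)
X(H, E) = (1 + E)/(2*H) (X(H, E) = (1 + E)/((2*H)) = (1 + E)*(1/(2*H)) = (1 + E)/(2*H))
I(v, m) = 2*v*(-4 + m) (I(v, m) = (2*v)*(-4 + m) = 2*v*(-4 + m))
√(a(20) + I(X(2, b(5)), -5)) = √(-1*20 + 2*((½)*(1 + 7)/2)*(-4 - 5)) = √(-20 + 2*((½)*(½)*8)*(-9)) = √(-20 + 2*2*(-9)) = √(-20 - 36) = √(-56) = 2*I*√14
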